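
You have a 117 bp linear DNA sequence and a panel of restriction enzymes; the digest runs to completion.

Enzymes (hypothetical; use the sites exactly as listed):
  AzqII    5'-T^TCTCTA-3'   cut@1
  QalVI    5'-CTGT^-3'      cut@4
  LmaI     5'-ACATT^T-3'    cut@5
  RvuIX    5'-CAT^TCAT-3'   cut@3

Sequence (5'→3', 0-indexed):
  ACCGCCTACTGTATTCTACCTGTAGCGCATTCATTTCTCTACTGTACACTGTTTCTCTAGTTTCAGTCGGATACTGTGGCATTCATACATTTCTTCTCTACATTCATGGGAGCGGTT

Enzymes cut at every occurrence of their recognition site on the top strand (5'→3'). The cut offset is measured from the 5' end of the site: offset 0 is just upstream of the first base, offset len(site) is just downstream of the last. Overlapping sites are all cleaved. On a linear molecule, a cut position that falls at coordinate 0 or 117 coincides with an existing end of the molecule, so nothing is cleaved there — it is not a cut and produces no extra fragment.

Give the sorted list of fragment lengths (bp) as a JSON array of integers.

[1,3,5,5,7,7,9,9,10,11,12,14,24]

Site scan:
  AzqII TTCTCTA/1: at [34, 52, 93] ⇒ [35, 53, 94]
  QalVI CTGT/4: at [8, 19, 41, 48, 73] ⇒ [12, 23, 45, 52, 77]
  LmaI ACATTT/5: at [86] ⇒ [91]
  RvuIX CATTCAT/3: at [27, 79, 100] ⇒ [30, 82, 103]

Pooled cuts: [12, 23, 30, 35, 45, 52, 53, 77, 82, 91, 94, 103]

Fragments:
  [0,12): 12 bp
  [12,23): 11 bp
  [23,30): 7 bp
  [30,35): 5 bp
  [35,45): 10 bp
  [45,52): 7 bp
  [52,53): 1 bp
  [53,77): 24 bp
  [77,82): 5 bp
  [82,91): 9 bp
  [91,94): 3 bp
  [94,103): 9 bp
  [103,117): 14 bp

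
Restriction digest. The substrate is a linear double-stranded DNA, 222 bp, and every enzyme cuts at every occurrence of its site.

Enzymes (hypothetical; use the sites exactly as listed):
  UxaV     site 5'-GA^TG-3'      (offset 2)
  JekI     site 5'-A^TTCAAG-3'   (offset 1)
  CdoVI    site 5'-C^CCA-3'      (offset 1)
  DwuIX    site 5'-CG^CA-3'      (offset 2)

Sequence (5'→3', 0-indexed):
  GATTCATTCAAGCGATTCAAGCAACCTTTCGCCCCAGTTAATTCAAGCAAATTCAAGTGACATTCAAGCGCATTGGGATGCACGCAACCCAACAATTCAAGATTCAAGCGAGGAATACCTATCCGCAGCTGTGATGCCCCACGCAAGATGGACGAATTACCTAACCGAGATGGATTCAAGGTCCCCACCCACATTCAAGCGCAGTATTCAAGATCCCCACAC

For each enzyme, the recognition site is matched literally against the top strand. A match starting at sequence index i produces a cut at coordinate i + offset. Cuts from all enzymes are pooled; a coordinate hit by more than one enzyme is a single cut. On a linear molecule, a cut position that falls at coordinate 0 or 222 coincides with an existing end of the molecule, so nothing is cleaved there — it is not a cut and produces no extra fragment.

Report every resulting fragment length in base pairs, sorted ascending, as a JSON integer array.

[4,4,4,4,5,5,5,5,6,6,6,7,7,8,8,8,8,9,9,10,10,10,11,18,22,23]

Site scan:
  UxaV (GATG, off=2): starts [76, 132, 146, 168] → cuts [78, 134, 148, 170]
  JekI (ATTCAAG, off=1): starts [5, 14, 40, 50, 61, 94, 101, 173, 192, 205] → cuts [6, 15, 41, 51, 62, 95, 102, 174, 193, 206]
  CdoVI (CCCA, off=1): starts [32, 87, 137, 183, 187, 215] → cuts [33, 88, 138, 184, 188, 216]
  DwuIX (CGCA, off=2): starts [68, 82, 123, 141, 199] → cuts [70, 84, 125, 143, 201]

All cut coordinates (distinct, sorted): [6, 15, 33, 41, 51, 62, 70, 78, 84, 88, 95, 102, 125, 134, 138, 143, 148, 170, 174, 184, 188, 193, 201, 206, 216]

Fragments:
  [0,6): 6 bp
  [6,15): 9 bp
  [15,33): 18 bp
  [33,41): 8 bp
  [41,51): 10 bp
  [51,62): 11 bp
  [62,70): 8 bp
  [70,78): 8 bp
  [78,84): 6 bp
  [84,88): 4 bp
  [88,95): 7 bp
  [95,102): 7 bp
  [102,125): 23 bp
  [125,134): 9 bp
  [134,138): 4 bp
  [138,143): 5 bp
  [143,148): 5 bp
  [148,170): 22 bp
  [170,174): 4 bp
  [174,184): 10 bp
  [184,188): 4 bp
  [188,193): 5 bp
  [193,201): 8 bp
  [201,206): 5 bp
  [206,216): 10 bp
  [216,222): 6 bp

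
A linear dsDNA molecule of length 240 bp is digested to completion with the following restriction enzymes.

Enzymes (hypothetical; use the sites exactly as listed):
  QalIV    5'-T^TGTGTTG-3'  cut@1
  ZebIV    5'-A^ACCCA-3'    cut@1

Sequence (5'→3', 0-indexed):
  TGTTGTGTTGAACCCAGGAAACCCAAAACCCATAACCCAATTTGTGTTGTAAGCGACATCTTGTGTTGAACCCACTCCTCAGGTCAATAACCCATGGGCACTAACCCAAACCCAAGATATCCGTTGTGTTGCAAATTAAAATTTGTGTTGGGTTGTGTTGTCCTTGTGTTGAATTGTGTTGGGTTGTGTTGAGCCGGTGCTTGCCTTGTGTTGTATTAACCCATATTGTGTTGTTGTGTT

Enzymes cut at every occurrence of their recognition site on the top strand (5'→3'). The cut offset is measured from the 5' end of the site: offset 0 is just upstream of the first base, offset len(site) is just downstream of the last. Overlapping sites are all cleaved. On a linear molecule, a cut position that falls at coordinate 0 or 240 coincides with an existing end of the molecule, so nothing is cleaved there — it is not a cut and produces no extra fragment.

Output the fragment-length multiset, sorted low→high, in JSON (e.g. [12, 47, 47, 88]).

Site scan:
  QalIV TTGTGTTG/1: at [2, 41, 60, 123, 142, 152, 163, 173, 183, 205, 225] ⇒ [3, 42, 61, 124, 143, 153, 164, 174, 184, 206, 226]
  ZebIV AACCCA/1: at [10, 19, 26, 33, 68, 88, 102, 108, 217] ⇒ [11, 20, 27, 34, 69, 89, 103, 109, 218]

Pooled cuts: [3, 11, 20, 27, 34, 42, 61, 69, 89, 103, 109, 124, 143, 153, 164, 174, 184, 206, 218, 226]

Fragment lengths:
  [0,3): 3 bp
  [3,11): 8 bp
  [11,20): 9 bp
  [20,27): 7 bp
  [27,34): 7 bp
  [34,42): 8 bp
  [42,61): 19 bp
  [61,69): 8 bp
  [69,89): 20 bp
  [89,103): 14 bp
  [103,109): 6 bp
  [109,124): 15 bp
  [124,143): 19 bp
  [143,153): 10 bp
  [153,164): 11 bp
  [164,174): 10 bp
  [174,184): 10 bp
  [184,206): 22 bp
  [206,218): 12 bp
  [218,226): 8 bp
  [226,240): 14 bp

[3,6,7,7,8,8,8,8,9,10,10,10,11,12,14,14,15,19,19,20,22]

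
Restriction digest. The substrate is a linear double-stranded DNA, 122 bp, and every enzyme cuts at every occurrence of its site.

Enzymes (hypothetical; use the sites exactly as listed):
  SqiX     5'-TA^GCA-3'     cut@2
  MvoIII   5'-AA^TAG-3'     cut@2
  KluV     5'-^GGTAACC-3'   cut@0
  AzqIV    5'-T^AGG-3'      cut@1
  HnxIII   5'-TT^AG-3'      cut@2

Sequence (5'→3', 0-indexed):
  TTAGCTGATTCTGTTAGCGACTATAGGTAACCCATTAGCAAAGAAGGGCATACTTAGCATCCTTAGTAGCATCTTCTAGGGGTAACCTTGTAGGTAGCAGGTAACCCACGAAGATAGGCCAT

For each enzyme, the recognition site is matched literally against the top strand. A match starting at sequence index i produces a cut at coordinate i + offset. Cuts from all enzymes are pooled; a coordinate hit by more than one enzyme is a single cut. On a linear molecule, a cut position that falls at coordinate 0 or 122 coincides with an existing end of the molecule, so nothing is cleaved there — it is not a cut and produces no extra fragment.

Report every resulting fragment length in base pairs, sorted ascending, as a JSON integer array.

Per-enzyme occurrences:
  SqiX (TAGCA, off=2): starts [35, 54, 66, 94] → cuts [37, 56, 68, 96]
  MvoIII (AATAG, off=2): no sites
  KluV (GGTAACC, off=0): starts [25, 80, 99] → cuts [25, 80, 99]
  AzqIV (TAGG, off=1): starts [23, 76, 90, 114] → cuts [24, 77, 91, 115]
  HnxIII (TTAG, off=2): starts [0, 13, 34, 53, 62] → cuts [2, 15, 36, 55, 64]

Pooled cuts: [2, 15, 24, 25, 36, 37, 55, 56, 64, 68, 77, 80, 91, 96, 99, 115]

Fragments:
  [0,2): 2 bp
  [2,15): 13 bp
  [15,24): 9 bp
  [24,25): 1 bp
  [25,36): 11 bp
  [36,37): 1 bp
  [37,55): 18 bp
  [55,56): 1 bp
  [56,64): 8 bp
  [64,68): 4 bp
  [68,77): 9 bp
  [77,80): 3 bp
  [80,91): 11 bp
  [91,96): 5 bp
  [96,99): 3 bp
  [99,115): 16 bp
  [115,122): 7 bp

[1,1,1,2,3,3,4,5,7,8,9,9,11,11,13,16,18]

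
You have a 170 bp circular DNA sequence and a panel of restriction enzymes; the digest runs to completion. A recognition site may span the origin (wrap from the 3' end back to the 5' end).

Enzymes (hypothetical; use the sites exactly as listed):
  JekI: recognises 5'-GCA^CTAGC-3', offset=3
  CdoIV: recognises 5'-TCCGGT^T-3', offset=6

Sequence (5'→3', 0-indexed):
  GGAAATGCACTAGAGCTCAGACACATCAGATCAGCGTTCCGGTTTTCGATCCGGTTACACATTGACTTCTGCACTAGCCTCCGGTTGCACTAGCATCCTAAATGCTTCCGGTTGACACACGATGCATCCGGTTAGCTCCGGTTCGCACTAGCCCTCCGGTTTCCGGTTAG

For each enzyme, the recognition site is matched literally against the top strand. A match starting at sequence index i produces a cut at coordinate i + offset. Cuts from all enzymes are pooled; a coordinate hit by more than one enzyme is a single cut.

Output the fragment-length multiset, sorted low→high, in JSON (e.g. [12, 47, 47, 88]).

[4,5,7,10,12,12,13,18,20,23,46]

Site scan:
  JekI (GCACTAGC, off=3): starts [70, 86, 144] → cuts [73, 89, 147]
  CdoIV (TCCGGTT, off=6): starts [37, 49, 79, 106, 126, 136, 154, 161] → cuts [43, 55, 85, 112, 132, 142, 160, 167]

Pooled cuts: [43, 55, 73, 85, 89, 112, 132, 142, 147, 160, 167]

Fragment lengths:
  43→55: 12 bp
  55→73: 18 bp
  73→85: 12 bp
  85→89: 4 bp
  89→112: 23 bp
  112→132: 20 bp
  132→142: 10 bp
  142→147: 5 bp
  147→160: 13 bp
  160→167: 7 bp
  167→43 (wrap): 170-167+43 = 46 bp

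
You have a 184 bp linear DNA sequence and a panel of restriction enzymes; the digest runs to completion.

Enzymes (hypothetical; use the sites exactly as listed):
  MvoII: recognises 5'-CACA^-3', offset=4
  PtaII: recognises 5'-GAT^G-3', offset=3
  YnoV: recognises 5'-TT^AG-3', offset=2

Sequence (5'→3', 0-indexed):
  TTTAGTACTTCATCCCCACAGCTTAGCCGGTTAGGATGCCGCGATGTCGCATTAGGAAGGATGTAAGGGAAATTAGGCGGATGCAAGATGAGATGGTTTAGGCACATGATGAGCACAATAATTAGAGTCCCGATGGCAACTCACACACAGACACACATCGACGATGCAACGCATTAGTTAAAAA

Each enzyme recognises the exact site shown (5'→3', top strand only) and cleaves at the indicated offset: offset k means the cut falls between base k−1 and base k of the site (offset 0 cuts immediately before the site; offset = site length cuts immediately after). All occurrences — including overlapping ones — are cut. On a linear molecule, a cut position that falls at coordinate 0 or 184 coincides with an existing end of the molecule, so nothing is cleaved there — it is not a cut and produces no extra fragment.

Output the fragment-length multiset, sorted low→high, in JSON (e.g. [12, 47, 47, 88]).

[2,2,2,3,4,4,5,5,5,6,6,7,7,7,8,8,8,8,8,9,9,10,11,11,12,17]

Scan for sites:
  MvoII (CACA, off=4): starts [16, 102, 113, 141, 143, 145, 151, 153] → cuts [20, 106, 117, 145, 147, 149, 155, 157]
  PtaII (GATG, off=3): starts [34, 42, 59, 79, 86, 91, 107, 131, 162] → cuts [37, 45, 62, 82, 89, 94, 110, 134, 165]
  YnoV (TTAG, off=2): starts [1, 22, 30, 51, 72, 97, 121, 173] → cuts [3, 24, 32, 53, 74, 99, 123, 175]

All cut coordinates (distinct, sorted): [3, 20, 24, 32, 37, 45, 53, 62, 74, 82, 89, 94, 99, 106, 110, 117, 123, 134, 145, 147, 149, 155, 157, 165, 175]

Fragment lengths:
  [0,3): 3 bp
  [3,20): 17 bp
  [20,24): 4 bp
  [24,32): 8 bp
  [32,37): 5 bp
  [37,45): 8 bp
  [45,53): 8 bp
  [53,62): 9 bp
  [62,74): 12 bp
  [74,82): 8 bp
  [82,89): 7 bp
  [89,94): 5 bp
  [94,99): 5 bp
  [99,106): 7 bp
  [106,110): 4 bp
  [110,117): 7 bp
  [117,123): 6 bp
  [123,134): 11 bp
  [134,145): 11 bp
  [145,147): 2 bp
  [147,149): 2 bp
  [149,155): 6 bp
  [155,157): 2 bp
  [157,165): 8 bp
  [165,175): 10 bp
  [175,184): 9 bp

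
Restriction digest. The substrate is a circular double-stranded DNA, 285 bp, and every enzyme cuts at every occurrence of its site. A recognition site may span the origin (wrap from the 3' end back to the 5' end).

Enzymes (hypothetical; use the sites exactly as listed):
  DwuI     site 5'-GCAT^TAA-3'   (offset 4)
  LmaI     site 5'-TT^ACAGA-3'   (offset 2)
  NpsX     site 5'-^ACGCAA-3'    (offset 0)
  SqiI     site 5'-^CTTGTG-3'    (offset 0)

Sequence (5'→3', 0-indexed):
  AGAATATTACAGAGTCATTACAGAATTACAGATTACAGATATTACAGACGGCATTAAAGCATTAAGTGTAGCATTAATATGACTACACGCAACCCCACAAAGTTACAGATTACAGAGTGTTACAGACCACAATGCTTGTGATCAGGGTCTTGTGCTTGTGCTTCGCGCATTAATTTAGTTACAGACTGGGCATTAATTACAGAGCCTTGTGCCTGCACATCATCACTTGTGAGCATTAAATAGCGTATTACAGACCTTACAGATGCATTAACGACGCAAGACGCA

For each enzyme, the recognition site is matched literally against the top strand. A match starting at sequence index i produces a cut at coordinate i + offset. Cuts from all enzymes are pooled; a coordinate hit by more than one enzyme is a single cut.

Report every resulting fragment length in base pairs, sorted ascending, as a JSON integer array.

Site scan:
  DwuI GCATTAA/4: at [50, 58, 70, 166, 189, 232, 264] ⇒ [54, 62, 74, 170, 193, 236, 268]
  LmaI TTACAGA/2: at [6, 17, 25, 32, 41, 102, 109, 119, 178, 196, 247, 256] ⇒ [8, 19, 27, 34, 43, 104, 111, 121, 180, 198, 249, 258]
  NpsX ACGCAA/0: at [86, 273, 280] ⇒ [86, 273, 280]
  SqiI CTTGTG/0: at [134, 148, 154, 205, 225] ⇒ [134, 148, 154, 205, 225]

Pooled cuts: [8, 19, 27, 34, 43, 54, 62, 74, 86, 104, 111, 121, 134, 148, 154, 170, 180, 193, 198, 205, 225, 236, 249, 258, 268, 273, 280]

Fragment lengths:
  8→19: 11 bp
  19→27: 8 bp
  27→34: 7 bp
  34→43: 9 bp
  43→54: 11 bp
  54→62: 8 bp
  62→74: 12 bp
  74→86: 12 bp
  86→104: 18 bp
  104→111: 7 bp
  111→121: 10 bp
  121→134: 13 bp
  134→148: 14 bp
  148→154: 6 bp
  154→170: 16 bp
  170→180: 10 bp
  180→193: 13 bp
  193→198: 5 bp
  198→205: 7 bp
  205→225: 20 bp
  225→236: 11 bp
  236→249: 13 bp
  249→258: 9 bp
  258→268: 10 bp
  268→273: 5 bp
  273→280: 7 bp
  280→8 (wrap): 285-280+8 = 13 bp

[5,5,6,7,7,7,7,8,8,9,9,10,10,10,11,11,11,12,12,13,13,13,13,14,16,18,20]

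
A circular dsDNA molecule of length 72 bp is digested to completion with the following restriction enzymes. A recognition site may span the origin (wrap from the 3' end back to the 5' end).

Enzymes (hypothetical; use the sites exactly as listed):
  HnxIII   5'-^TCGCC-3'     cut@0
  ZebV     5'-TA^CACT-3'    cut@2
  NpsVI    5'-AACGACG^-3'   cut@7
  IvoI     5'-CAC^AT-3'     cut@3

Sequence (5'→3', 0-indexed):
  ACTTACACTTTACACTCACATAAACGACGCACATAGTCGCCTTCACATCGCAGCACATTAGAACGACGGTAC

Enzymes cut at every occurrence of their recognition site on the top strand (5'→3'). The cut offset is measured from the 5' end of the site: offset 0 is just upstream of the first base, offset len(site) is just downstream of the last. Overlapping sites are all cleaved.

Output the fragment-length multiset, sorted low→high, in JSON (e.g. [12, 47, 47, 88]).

[3,3,4,6,7,7,10,10,10,12]

Per-enzyme occurrences:
  HnxIII TCGCC/0: at [36] ⇒ [36]
  ZebV TACACT/2: at [3, 10, 69] ⇒ [5, 12, 71]
  NpsVI AACGACG/7: at [22, 61] ⇒ [29, 68]
  IvoI CACAT/3: at [16, 29, 43, 53] ⇒ [19, 32, 46, 56]

All cut coordinates (distinct, sorted): [5, 12, 19, 29, 32, 36, 46, 56, 68, 71]

Fragment lengths:
  5→12: 7 bp
  12→19: 7 bp
  19→29: 10 bp
  29→32: 3 bp
  32→36: 4 bp
  36→46: 10 bp
  46→56: 10 bp
  56→68: 12 bp
  68→71: 3 bp
  71→5 (wrap): 72-71+5 = 6 bp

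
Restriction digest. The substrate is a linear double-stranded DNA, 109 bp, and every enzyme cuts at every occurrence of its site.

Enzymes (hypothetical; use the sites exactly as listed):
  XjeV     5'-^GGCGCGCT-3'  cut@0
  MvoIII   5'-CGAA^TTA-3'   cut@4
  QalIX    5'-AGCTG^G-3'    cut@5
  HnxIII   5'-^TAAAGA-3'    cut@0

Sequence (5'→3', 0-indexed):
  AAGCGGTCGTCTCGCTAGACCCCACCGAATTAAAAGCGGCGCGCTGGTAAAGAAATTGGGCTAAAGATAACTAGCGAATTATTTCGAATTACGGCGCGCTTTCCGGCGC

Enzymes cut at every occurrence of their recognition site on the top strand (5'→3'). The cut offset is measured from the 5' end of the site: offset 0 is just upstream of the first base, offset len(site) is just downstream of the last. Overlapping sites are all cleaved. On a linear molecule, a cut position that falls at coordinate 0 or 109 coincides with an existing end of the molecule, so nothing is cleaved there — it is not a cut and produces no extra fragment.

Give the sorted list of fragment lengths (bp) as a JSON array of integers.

Per-enzyme occurrences:
  XjeV (GGCGCGCT, off=0): starts [37, 92] → cuts [37, 92]
  MvoIII (CGAATTA, off=4): starts [25, 74, 84] → cuts [29, 78, 88]
  QalIX (AGCTGG, off=5): no sites
  HnxIII (TAAAGA, off=0): starts [47, 61] → cuts [47, 61]

All cut coordinates (distinct, sorted): [29, 37, 47, 61, 78, 88, 92]

Fragment lengths:
  [0,29): 29 bp
  [29,37): 8 bp
  [37,47): 10 bp
  [47,61): 14 bp
  [61,78): 17 bp
  [78,88): 10 bp
  [88,92): 4 bp
  [92,109): 17 bp

[4,8,10,10,14,17,17,29]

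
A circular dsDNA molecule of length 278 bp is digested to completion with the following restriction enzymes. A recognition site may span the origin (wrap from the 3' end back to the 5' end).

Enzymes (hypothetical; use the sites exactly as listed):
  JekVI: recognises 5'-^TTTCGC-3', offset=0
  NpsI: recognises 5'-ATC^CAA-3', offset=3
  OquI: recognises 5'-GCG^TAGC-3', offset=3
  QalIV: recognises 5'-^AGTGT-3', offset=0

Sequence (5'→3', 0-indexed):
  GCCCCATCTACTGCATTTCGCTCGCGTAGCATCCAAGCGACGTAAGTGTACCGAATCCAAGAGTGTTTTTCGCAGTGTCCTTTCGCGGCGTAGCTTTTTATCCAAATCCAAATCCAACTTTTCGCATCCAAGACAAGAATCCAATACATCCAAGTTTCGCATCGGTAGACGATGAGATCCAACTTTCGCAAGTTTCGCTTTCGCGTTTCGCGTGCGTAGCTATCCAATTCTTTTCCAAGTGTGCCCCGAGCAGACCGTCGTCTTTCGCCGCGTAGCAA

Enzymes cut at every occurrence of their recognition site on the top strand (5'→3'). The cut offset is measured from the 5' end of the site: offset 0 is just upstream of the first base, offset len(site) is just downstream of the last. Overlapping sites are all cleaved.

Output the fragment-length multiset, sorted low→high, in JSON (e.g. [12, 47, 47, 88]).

Site scan:
  JekVI TTTCGC/0: at [15, 67, 80, 119, 154, 183, 192, 198, 205, 262] ⇒ [15, 67, 80, 119, 154, 183, 192, 198, 205, 262]
  NpsI ATCCAA/3: at [30, 54, 99, 105, 111, 125, 138, 147, 176, 221] ⇒ [33, 57, 102, 108, 114, 128, 141, 150, 179, 224]
  OquI GCGTAGC/3: at [23, 87, 213, 269] ⇒ [26, 90, 216, 272]
  QalIV AGTGT/0: at [44, 61, 73, 237] ⇒ [44, 61, 73, 237]

All cut coordinates (distinct, sorted): [15, 26, 33, 44, 57, 61, 67, 73, 80, 90, 102, 108, 114, 119, 128, 141, 150, 154, 179, 183, 192, 198, 205, 216, 224, 237, 262, 272]

Fragments:
  15→26: 11 bp
  26→33: 7 bp
  33→44: 11 bp
  44→57: 13 bp
  57→61: 4 bp
  61→67: 6 bp
  67→73: 6 bp
  73→80: 7 bp
  80→90: 10 bp
  90→102: 12 bp
  102→108: 6 bp
  108→114: 6 bp
  114→119: 5 bp
  119→128: 9 bp
  128→141: 13 bp
  141→150: 9 bp
  150→154: 4 bp
  154→179: 25 bp
  179→183: 4 bp
  183→192: 9 bp
  192→198: 6 bp
  198→205: 7 bp
  205→216: 11 bp
  216→224: 8 bp
  224→237: 13 bp
  237→262: 25 bp
  262→272: 10 bp
  272→15 (wrap): 278-272+15 = 21 bp

[4,4,4,5,6,6,6,6,6,7,7,7,8,9,9,9,10,10,11,11,11,12,13,13,13,21,25,25]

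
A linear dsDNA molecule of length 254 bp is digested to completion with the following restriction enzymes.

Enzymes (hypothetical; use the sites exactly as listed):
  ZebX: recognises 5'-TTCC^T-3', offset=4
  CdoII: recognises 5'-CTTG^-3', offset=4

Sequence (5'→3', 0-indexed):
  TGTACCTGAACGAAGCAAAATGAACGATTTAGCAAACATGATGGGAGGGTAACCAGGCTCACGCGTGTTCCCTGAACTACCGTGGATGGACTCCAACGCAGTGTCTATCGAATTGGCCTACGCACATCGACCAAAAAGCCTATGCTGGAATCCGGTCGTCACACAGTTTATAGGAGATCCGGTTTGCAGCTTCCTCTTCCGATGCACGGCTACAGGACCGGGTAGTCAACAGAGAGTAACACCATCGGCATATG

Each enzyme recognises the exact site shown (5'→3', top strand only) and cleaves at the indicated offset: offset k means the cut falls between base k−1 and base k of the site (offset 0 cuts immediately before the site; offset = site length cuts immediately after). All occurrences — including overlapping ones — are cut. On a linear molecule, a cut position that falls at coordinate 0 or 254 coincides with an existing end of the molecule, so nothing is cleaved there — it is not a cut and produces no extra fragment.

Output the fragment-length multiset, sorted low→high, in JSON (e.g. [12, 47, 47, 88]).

Site scan:
  ZebX TTCCT/4: at [190] ⇒ [194]
  CdoII (CTTG, off=4): no sites

Pooled cuts: [194]

Fragments:
  [0,194): 194 bp
  [194,254): 60 bp

[60,194]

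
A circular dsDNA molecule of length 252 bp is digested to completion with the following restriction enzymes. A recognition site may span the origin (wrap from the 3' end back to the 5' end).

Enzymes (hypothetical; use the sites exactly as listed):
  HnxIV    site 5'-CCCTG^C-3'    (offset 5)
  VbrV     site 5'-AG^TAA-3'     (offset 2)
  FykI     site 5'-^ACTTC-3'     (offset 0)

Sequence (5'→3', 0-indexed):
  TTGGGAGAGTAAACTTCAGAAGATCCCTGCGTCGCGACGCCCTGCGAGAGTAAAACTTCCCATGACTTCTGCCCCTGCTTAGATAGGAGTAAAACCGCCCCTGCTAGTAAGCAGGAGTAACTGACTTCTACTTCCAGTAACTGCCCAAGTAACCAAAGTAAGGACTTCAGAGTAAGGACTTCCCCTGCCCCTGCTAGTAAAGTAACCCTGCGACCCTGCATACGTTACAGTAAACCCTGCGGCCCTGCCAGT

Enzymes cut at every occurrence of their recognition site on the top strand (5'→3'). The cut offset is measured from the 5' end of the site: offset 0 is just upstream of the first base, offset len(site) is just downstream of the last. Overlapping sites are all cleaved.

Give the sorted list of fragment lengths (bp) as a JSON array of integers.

Scan for sites:
  HnxIV (CCCTGC, off=5): starts [24, 39, 72, 98, 182, 188, 205, 213, 234, 242] → cuts [29, 44, 77, 103, 187, 193, 210, 218, 239, 247]
  VbrV (AGTAA, off=2): starts [7, 48, 87, 105, 115, 135, 147, 156, 170, 195, 200, 228] → cuts [9, 50, 89, 107, 117, 137, 149, 158, 172, 197, 202, 230]
  FykI (ACTTC, off=0): starts [12, 54, 64, 123, 129, 163, 177] → cuts [12, 54, 64, 123, 129, 163, 177]

All cut coordinates (distinct, sorted): [9, 12, 29, 44, 50, 54, 64, 77, 89, 103, 107, 117, 123, 129, 137, 149, 158, 163, 172, 177, 187, 193, 197, 202, 210, 218, 230, 239, 247]

Fragments:
  9→12: 3 bp
  12→29: 17 bp
  29→44: 15 bp
  44→50: 6 bp
  50→54: 4 bp
  54→64: 10 bp
  64→77: 13 bp
  77→89: 12 bp
  89→103: 14 bp
  103→107: 4 bp
  107→117: 10 bp
  117→123: 6 bp
  123→129: 6 bp
  129→137: 8 bp
  137→149: 12 bp
  149→158: 9 bp
  158→163: 5 bp
  163→172: 9 bp
  172→177: 5 bp
  177→187: 10 bp
  187→193: 6 bp
  193→197: 4 bp
  197→202: 5 bp
  202→210: 8 bp
  210→218: 8 bp
  218→230: 12 bp
  230→239: 9 bp
  239→247: 8 bp
  247→9 (wrap): 252-247+9 = 14 bp

[3,4,4,4,5,5,5,6,6,6,6,8,8,8,8,9,9,9,10,10,10,12,12,12,13,14,14,15,17]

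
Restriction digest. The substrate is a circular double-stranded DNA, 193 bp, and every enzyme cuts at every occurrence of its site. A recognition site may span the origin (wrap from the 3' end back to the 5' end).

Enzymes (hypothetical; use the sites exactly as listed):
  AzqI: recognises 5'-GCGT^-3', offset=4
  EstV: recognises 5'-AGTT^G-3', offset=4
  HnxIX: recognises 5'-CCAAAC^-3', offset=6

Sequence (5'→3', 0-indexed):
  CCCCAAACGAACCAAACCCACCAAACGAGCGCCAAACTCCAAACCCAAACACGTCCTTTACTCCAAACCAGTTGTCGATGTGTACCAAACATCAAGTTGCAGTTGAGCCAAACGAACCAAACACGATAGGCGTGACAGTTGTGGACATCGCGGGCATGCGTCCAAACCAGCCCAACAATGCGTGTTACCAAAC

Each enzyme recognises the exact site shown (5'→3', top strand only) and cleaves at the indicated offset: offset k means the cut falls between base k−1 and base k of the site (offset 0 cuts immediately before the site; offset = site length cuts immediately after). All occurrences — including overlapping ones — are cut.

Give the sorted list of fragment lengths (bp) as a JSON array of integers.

Scan for sites:
  AzqI (GCGT, off=4): starts [129, 157, 179] → cuts [133, 161, 183]
  EstV (AGTTG, off=4): starts [69, 94, 100, 136] → cuts [73, 98, 104, 140]
  HnxIX (CCAAAC, off=6): starts [2, 11, 20, 31, 38, 44, 62, 84, 107, 116, 161, 187] → cuts [0, 8, 17, 26, 37, 44, 50, 68, 90, 113, 122, 167]

All cut coordinates (distinct, sorted): [0, 8, 17, 26, 37, 44, 50, 68, 73, 90, 98, 104, 113, 122, 133, 140, 161, 167, 183]

Fragment lengths:
  0→8: 8 bp
  8→17: 9 bp
  17→26: 9 bp
  26→37: 11 bp
  37→44: 7 bp
  44→50: 6 bp
  50→68: 18 bp
  68→73: 5 bp
  73→90: 17 bp
  90→98: 8 bp
  98→104: 6 bp
  104→113: 9 bp
  113→122: 9 bp
  122→133: 11 bp
  133→140: 7 bp
  140→161: 21 bp
  161→167: 6 bp
  167→183: 16 bp
  183→0 (wrap): 193-183+0 = 10 bp

[5,6,6,6,7,7,8,8,9,9,9,9,10,11,11,16,17,18,21]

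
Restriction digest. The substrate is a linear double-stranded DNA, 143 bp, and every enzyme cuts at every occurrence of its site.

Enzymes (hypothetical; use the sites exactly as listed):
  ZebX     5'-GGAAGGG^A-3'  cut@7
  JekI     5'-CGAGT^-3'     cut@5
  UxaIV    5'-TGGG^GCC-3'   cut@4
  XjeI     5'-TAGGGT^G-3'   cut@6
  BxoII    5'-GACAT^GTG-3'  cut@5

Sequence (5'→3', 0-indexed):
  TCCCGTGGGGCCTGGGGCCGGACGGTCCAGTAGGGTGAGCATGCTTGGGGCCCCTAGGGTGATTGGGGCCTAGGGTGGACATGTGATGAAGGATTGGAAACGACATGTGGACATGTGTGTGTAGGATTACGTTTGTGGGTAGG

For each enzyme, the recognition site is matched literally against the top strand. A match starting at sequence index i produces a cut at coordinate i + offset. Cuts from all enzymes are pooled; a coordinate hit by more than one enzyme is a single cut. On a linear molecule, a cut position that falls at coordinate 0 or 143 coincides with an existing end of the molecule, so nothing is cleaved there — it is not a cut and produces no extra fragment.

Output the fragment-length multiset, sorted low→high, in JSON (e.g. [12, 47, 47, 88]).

Per-enzyme occurrences:
  ZebX (GGAAGGGA, off=7): no sites
  JekI (CGAGT, off=5): no sites
  UxaIV (TGGGGCC, off=4): starts [5, 12, 45, 63] → cuts [9, 16, 49, 67]
  XjeI (TAGGGTG, off=6): starts [30, 54, 70] → cuts [36, 60, 76]
  BxoII (GACATGTG, off=5): starts [77, 101, 109] → cuts [82, 106, 114]

Pooled cuts: [9, 16, 36, 49, 60, 67, 76, 82, 106, 114]

Fragment lengths:
  [0,9): 9 bp
  [9,16): 7 bp
  [16,36): 20 bp
  [36,49): 13 bp
  [49,60): 11 bp
  [60,67): 7 bp
  [67,76): 9 bp
  [76,82): 6 bp
  [82,106): 24 bp
  [106,114): 8 bp
  [114,143): 29 bp

[6,7,7,8,9,9,11,13,20,24,29]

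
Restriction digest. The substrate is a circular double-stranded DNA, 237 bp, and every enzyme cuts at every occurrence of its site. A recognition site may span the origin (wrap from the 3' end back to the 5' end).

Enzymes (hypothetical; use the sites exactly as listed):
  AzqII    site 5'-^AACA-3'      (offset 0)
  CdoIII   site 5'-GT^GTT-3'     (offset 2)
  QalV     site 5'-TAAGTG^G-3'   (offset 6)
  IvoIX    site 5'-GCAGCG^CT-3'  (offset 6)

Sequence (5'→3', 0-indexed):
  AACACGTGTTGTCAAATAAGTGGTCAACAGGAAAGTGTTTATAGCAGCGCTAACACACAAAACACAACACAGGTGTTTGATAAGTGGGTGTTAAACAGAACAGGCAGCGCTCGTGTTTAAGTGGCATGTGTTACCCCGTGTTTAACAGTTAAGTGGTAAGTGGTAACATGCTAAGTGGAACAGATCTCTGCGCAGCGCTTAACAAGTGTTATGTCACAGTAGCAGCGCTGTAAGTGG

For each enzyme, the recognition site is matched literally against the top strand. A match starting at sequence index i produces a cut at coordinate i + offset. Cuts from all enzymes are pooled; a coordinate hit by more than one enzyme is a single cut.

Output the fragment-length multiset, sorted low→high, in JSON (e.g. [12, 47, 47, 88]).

[1,1,2,2,3,3,3,4,4,5,5,5,6,7,7,7,9,9,9,9,10,11,11,12,12,13,13,15,19,20]

Per-enzyme occurrences:
  AzqII (AACA, off=0): starts [0, 25, 51, 60, 65, 93, 98, 143, 164, 178, 200] → cuts [0, 25, 51, 60, 65, 93, 98, 143, 164, 178, 200]
  CdoIII (GTGTT, off=2): starts [5, 34, 72, 87, 112, 127, 137, 205] → cuts [7, 36, 74, 89, 114, 129, 139, 207]
  QalV (TAAGTGG, off=6): starts [16, 80, 117, 149, 156, 171, 230] → cuts [22, 86, 123, 155, 162, 177, 236]
  IvoIX (GCAGCGCT, off=6): starts [43, 103, 191, 221] → cuts [49, 109, 197, 227]

Pooled cuts: [0, 7, 22, 25, 36, 49, 51, 60, 65, 74, 86, 89, 93, 98, 109, 114, 123, 129, 139, 143, 155, 162, 164, 177, 178, 197, 200, 207, 227, 236]

Fragment lengths:
  0→7: 7 bp
  7→22: 15 bp
  22→25: 3 bp
  25→36: 11 bp
  36→49: 13 bp
  49→51: 2 bp
  51→60: 9 bp
  60→65: 5 bp
  65→74: 9 bp
  74→86: 12 bp
  86→89: 3 bp
  89→93: 4 bp
  93→98: 5 bp
  98→109: 11 bp
  109→114: 5 bp
  114→123: 9 bp
  123→129: 6 bp
  129→139: 10 bp
  139→143: 4 bp
  143→155: 12 bp
  155→162: 7 bp
  162→164: 2 bp
  164→177: 13 bp
  177→178: 1 bp
  178→197: 19 bp
  197→200: 3 bp
  200→207: 7 bp
  207→227: 20 bp
  227→236: 9 bp
  236→0 (wrap): 237-236+0 = 1 bp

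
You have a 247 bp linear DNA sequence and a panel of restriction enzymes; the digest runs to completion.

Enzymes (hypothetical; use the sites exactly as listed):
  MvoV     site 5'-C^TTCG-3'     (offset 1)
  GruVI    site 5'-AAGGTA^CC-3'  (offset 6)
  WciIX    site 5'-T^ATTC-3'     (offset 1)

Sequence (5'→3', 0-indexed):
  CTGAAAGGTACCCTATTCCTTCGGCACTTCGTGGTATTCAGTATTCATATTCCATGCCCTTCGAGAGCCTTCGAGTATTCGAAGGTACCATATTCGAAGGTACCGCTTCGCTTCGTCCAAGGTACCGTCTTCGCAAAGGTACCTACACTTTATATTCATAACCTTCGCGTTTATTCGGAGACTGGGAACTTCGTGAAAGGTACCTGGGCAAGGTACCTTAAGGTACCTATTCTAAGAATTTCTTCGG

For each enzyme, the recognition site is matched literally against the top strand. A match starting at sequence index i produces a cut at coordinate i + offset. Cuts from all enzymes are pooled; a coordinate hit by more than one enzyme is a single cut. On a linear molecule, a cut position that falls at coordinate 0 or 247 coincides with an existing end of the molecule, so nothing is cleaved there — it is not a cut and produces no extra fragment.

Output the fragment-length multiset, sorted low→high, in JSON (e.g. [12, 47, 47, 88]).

[3,4,4,4,5,5,5,5,6,7,7,8,8,9,10,10,10,10,11,11,11,12,12,13,13,13,14,17]

Scan for sites:
  MvoV (CTTCG, off=1): starts [18, 26, 58, 68, 105, 110, 128, 162, 188, 241] → cuts [19, 27, 59, 69, 106, 111, 129, 163, 189, 242]
  GruVI (AAGGTACC, off=6): starts [4, 81, 96, 118, 135, 196, 209, 219] → cuts [10, 87, 102, 124, 141, 202, 215, 225]
  WciIX (TATTC, off=1): starts [13, 34, 41, 47, 75, 90, 152, 171, 227] → cuts [14, 35, 42, 48, 76, 91, 153, 172, 228]

Pooled cuts: [10, 14, 19, 27, 35, 42, 48, 59, 69, 76, 87, 91, 102, 106, 111, 124, 129, 141, 153, 163, 172, 189, 202, 215, 225, 228, 242]

Fragment lengths:
  [0,10): 10 bp
  [10,14): 4 bp
  [14,19): 5 bp
  [19,27): 8 bp
  [27,35): 8 bp
  [35,42): 7 bp
  [42,48): 6 bp
  [48,59): 11 bp
  [59,69): 10 bp
  [69,76): 7 bp
  [76,87): 11 bp
  [87,91): 4 bp
  [91,102): 11 bp
  [102,106): 4 bp
  [106,111): 5 bp
  [111,124): 13 bp
  [124,129): 5 bp
  [129,141): 12 bp
  [141,153): 12 bp
  [153,163): 10 bp
  [163,172): 9 bp
  [172,189): 17 bp
  [189,202): 13 bp
  [202,215): 13 bp
  [215,225): 10 bp
  [225,228): 3 bp
  [228,242): 14 bp
  [242,247): 5 bp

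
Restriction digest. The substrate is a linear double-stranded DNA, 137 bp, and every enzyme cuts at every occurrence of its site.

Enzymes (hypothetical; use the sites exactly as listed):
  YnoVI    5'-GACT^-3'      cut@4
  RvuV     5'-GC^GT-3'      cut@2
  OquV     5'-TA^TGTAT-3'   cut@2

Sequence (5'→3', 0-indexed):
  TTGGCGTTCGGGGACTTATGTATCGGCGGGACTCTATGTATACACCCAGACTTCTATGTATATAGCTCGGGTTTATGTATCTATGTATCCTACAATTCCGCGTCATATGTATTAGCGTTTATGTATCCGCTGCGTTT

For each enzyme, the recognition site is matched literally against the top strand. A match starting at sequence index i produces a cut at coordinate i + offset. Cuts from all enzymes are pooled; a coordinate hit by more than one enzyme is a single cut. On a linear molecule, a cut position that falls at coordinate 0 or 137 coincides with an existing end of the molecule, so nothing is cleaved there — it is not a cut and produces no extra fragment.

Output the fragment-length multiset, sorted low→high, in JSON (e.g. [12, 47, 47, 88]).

Per-enzyme occurrences:
  YnoVI GACT/4: at [12, 29, 48] ⇒ [16, 33, 52]
  RvuV GCGT/2: at [3, 99, 114, 131] ⇒ [5, 101, 116, 133]
  OquV TATGTAT/2: at [16, 34, 54, 73, 81, 105, 119] ⇒ [18, 36, 56, 75, 83, 107, 121]

All cut coordinates (distinct, sorted): [5, 16, 18, 33, 36, 52, 56, 75, 83, 101, 107, 116, 121, 133]

Fragments:
  [0,5): 5 bp
  [5,16): 11 bp
  [16,18): 2 bp
  [18,33): 15 bp
  [33,36): 3 bp
  [36,52): 16 bp
  [52,56): 4 bp
  [56,75): 19 bp
  [75,83): 8 bp
  [83,101): 18 bp
  [101,107): 6 bp
  [107,116): 9 bp
  [116,121): 5 bp
  [121,133): 12 bp
  [133,137): 4 bp

[2,3,4,4,5,5,6,8,9,11,12,15,16,18,19]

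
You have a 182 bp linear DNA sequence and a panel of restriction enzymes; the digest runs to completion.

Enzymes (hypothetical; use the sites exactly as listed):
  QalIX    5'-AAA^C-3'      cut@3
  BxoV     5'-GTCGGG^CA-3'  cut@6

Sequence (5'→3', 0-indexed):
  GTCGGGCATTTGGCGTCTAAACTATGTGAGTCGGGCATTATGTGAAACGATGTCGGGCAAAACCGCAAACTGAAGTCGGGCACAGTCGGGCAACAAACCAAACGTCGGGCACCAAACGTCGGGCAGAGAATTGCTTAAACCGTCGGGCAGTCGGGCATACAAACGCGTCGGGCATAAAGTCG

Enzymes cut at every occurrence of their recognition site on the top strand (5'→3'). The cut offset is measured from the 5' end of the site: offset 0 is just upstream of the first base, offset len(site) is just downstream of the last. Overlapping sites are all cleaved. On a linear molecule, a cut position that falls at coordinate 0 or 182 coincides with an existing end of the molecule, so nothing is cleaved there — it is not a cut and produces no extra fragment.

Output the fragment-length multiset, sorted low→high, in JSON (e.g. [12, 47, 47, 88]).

Scan for sites:
  QalIX AAAC/3: at [18, 44, 59, 66, 94, 99, 113, 136, 160] ⇒ [21, 47, 62, 69, 97, 102, 116, 139, 163]
  BxoV GTCGGGCA/6: at [0, 29, 51, 74, 84, 103, 117, 141, 149, 166] ⇒ [6, 35, 57, 80, 90, 109, 123, 147, 155, 172]

Pooled cuts: [6, 21, 35, 47, 57, 62, 69, 80, 90, 97, 102, 109, 116, 123, 139, 147, 155, 163, 172]

Fragment lengths:
  [0,6): 6 bp
  [6,21): 15 bp
  [21,35): 14 bp
  [35,47): 12 bp
  [47,57): 10 bp
  [57,62): 5 bp
  [62,69): 7 bp
  [69,80): 11 bp
  [80,90): 10 bp
  [90,97): 7 bp
  [97,102): 5 bp
  [102,109): 7 bp
  [109,116): 7 bp
  [116,123): 7 bp
  [123,139): 16 bp
  [139,147): 8 bp
  [147,155): 8 bp
  [155,163): 8 bp
  [163,172): 9 bp
  [172,182): 10 bp

[5,5,6,7,7,7,7,7,8,8,8,9,10,10,10,11,12,14,15,16]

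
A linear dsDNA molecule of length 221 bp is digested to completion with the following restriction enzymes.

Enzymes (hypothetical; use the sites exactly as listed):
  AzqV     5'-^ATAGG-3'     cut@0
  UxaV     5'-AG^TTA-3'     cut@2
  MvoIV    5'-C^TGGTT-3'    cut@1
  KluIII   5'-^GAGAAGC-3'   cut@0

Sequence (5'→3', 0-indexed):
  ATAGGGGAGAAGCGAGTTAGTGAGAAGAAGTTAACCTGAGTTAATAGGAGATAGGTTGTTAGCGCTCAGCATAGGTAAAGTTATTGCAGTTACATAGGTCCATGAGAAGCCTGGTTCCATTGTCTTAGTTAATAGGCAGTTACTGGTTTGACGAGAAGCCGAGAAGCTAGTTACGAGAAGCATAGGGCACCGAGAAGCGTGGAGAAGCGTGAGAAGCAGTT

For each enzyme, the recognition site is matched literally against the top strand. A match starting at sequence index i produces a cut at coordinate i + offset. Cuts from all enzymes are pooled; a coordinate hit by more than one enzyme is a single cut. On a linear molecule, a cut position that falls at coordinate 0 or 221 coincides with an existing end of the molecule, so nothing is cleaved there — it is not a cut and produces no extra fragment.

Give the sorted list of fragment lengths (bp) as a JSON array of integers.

Per-enzyme occurrences:
  AzqV ATAGG/0: at [0, 43, 50, 70, 93, 131, 181] ⇒ [43, 50, 70, 93, 131, 181] (position 0 is a terminus of the linear molecule — no cut)
  UxaV AGTTA/2: at [14, 28, 38, 78, 87, 126, 137, 168] ⇒ [16, 30, 40, 80, 89, 128, 139, 170]
  MvoIV CTGGTT/1: at [110, 142] ⇒ [111, 143]
  KluIII GAGAAGC/0: at [6, 103, 152, 160, 174, 191, 201, 210] ⇒ [6, 103, 152, 160, 174, 191, 201, 210]

Pooled cuts: [6, 16, 30, 40, 43, 50, 70, 80, 89, 93, 103, 111, 128, 131, 139, 143, 152, 160, 170, 174, 181, 191, 201, 210]

Fragments:
  [0,6): 6 bp
  [6,16): 10 bp
  [16,30): 14 bp
  [30,40): 10 bp
  [40,43): 3 bp
  [43,50): 7 bp
  [50,70): 20 bp
  [70,80): 10 bp
  [80,89): 9 bp
  [89,93): 4 bp
  [93,103): 10 bp
  [103,111): 8 bp
  [111,128): 17 bp
  [128,131): 3 bp
  [131,139): 8 bp
  [139,143): 4 bp
  [143,152): 9 bp
  [152,160): 8 bp
  [160,170): 10 bp
  [170,174): 4 bp
  [174,181): 7 bp
  [181,191): 10 bp
  [191,201): 10 bp
  [201,210): 9 bp
  [210,221): 11 bp

[3,3,4,4,4,6,7,7,8,8,8,9,9,9,10,10,10,10,10,10,10,11,14,17,20]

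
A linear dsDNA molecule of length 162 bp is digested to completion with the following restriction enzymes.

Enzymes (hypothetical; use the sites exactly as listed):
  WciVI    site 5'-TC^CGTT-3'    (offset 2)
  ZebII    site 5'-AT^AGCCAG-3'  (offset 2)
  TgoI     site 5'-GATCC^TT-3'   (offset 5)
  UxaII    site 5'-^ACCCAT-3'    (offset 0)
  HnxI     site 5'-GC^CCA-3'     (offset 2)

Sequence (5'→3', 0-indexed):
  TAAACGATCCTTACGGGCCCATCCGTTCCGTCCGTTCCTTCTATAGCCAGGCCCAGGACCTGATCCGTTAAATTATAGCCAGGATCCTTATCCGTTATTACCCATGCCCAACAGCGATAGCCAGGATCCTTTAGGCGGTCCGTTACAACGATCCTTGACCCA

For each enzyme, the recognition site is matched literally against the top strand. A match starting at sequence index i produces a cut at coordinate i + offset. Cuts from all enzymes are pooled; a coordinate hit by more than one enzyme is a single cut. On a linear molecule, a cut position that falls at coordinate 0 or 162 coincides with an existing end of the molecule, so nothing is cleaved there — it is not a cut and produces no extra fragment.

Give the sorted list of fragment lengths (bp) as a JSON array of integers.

Scan for sites:
  WciVI TCCGTT/2: at [21, 30, 63, 90, 138] ⇒ [23, 32, 65, 92, 140]
  ZebII ATAGCCAG/2: at [42, 74, 116] ⇒ [44, 76, 118]
  TgoI GATCCTT/5: at [5, 82, 124, 149] ⇒ [10, 87, 129, 154]
  UxaII ACCCAT/0: at [99] ⇒ [99]
  HnxI GCCCA/2: at [16, 50, 105] ⇒ [18, 52, 107]

All cut coordinates (distinct, sorted): [10, 18, 23, 32, 44, 52, 65, 76, 87, 92, 99, 107, 118, 129, 140, 154]

Fragments:
  [0,10): 10 bp
  [10,18): 8 bp
  [18,23): 5 bp
  [23,32): 9 bp
  [32,44): 12 bp
  [44,52): 8 bp
  [52,65): 13 bp
  [65,76): 11 bp
  [76,87): 11 bp
  [87,92): 5 bp
  [92,99): 7 bp
  [99,107): 8 bp
  [107,118): 11 bp
  [118,129): 11 bp
  [129,140): 11 bp
  [140,154): 14 bp
  [154,162): 8 bp

[5,5,7,8,8,8,8,9,10,11,11,11,11,11,12,13,14]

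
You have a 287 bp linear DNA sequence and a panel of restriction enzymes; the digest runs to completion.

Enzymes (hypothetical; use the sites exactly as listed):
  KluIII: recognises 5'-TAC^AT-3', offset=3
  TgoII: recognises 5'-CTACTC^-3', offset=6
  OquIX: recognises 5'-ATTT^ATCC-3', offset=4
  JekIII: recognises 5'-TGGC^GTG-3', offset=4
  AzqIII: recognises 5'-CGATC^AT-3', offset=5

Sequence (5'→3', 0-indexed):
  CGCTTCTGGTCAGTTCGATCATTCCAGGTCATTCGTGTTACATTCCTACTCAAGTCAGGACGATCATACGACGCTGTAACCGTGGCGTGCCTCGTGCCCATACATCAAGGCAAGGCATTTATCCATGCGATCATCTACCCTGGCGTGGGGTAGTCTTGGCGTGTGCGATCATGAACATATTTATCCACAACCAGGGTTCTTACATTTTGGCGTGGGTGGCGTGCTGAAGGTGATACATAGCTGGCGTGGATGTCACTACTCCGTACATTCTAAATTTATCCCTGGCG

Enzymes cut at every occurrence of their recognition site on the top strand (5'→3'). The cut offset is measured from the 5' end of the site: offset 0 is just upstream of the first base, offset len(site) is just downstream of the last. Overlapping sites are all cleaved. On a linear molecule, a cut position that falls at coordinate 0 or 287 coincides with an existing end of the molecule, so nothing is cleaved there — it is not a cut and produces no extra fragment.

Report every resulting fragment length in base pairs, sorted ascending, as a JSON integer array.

Scan for sites:
  KluIII (TACAT, off=3): starts [38, 100, 200, 233, 263] → cuts [41, 103, 203, 236, 266]
  TgoII (CTACTC, off=6): starts [45, 255] → cuts [51, 261]
  OquIX (ATTTATCC, off=4): starts [116, 178, 273] → cuts [120, 182, 277]
  JekIII (TGGCGTG, off=4): starts [82, 140, 156, 207, 216, 241] → cuts [86, 144, 160, 211, 220, 245]
  AzqIII (CGATCAT, off=5): starts [15, 60, 127, 165] → cuts [20, 65, 132, 170]

Pooled cuts: [20, 41, 51, 65, 86, 103, 120, 132, 144, 160, 170, 182, 203, 211, 220, 236, 245, 261, 266, 277]

Fragment lengths:
  [0,20): 20 bp
  [20,41): 21 bp
  [41,51): 10 bp
  [51,65): 14 bp
  [65,86): 21 bp
  [86,103): 17 bp
  [103,120): 17 bp
  [120,132): 12 bp
  [132,144): 12 bp
  [144,160): 16 bp
  [160,170): 10 bp
  [170,182): 12 bp
  [182,203): 21 bp
  [203,211): 8 bp
  [211,220): 9 bp
  [220,236): 16 bp
  [236,245): 9 bp
  [245,261): 16 bp
  [261,266): 5 bp
  [266,277): 11 bp
  [277,287): 10 bp

[5,8,9,9,10,10,10,11,12,12,12,14,16,16,16,17,17,20,21,21,21]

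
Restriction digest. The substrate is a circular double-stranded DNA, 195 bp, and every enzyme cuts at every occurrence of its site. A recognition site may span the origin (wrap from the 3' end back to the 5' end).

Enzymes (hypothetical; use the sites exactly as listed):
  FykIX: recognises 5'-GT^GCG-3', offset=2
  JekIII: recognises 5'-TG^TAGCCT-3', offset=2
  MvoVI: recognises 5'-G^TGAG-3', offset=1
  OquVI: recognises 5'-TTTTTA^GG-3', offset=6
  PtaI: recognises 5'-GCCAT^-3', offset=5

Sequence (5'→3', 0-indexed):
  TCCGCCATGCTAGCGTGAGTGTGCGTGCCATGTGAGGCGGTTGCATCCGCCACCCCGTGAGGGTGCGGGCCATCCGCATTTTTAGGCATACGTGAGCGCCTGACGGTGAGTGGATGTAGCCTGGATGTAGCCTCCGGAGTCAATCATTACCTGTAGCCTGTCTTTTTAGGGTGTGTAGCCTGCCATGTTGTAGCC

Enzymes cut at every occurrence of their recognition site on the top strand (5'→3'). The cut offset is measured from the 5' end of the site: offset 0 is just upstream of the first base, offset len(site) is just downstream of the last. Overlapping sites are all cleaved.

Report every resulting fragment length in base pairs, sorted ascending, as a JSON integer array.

[1,4,7,7,7,7,8,9,9,10,11,11,11,13,14,15,25,26]

Scan for sites:
  FykIX (GTGCG, off=2): starts [20, 62] → cuts [22, 64]
  JekIII (TGTAGCCT, off=2): starts [114, 125, 151, 173, 188] → cuts [116, 127, 153, 175, 190]
  MvoVI (GTGAG, off=1): starts [14, 31, 56, 91, 105] → cuts [15, 32, 57, 92, 106]
  OquVI (TTTTTAGG, off=6): starts [78, 162] → cuts [84, 168]
  PtaI (GCCAT, off=5): starts [3, 26, 68, 181] → cuts [8, 31, 73, 186]

Pooled cuts: [8, 15, 22, 31, 32, 57, 64, 73, 84, 92, 106, 116, 127, 153, 168, 175, 186, 190]

Fragment lengths:
  8→15: 7 bp
  15→22: 7 bp
  22→31: 9 bp
  31→32: 1 bp
  32→57: 25 bp
  57→64: 7 bp
  64→73: 9 bp
  73→84: 11 bp
  84→92: 8 bp
  92→106: 14 bp
  106→116: 10 bp
  116→127: 11 bp
  127→153: 26 bp
  153→168: 15 bp
  168→175: 7 bp
  175→186: 11 bp
  186→190: 4 bp
  190→8 (wrap): 195-190+8 = 13 bp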